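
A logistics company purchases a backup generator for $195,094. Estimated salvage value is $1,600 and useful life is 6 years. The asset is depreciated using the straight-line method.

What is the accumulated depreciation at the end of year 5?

$161,245

Depreciable base = $195,094 − $1,600 = $193,494.
Annual expense = $193,494 / 6 = $32,249.
End of year 1: book value $162,845.
End of year 2: book value $130,596.
End of year 3: book value $98,347.
End of year 4: book value $66,098.
End of year 5: book value $33,849.
Accumulated through year 5 = $195,094 − $33,849 = $161,245.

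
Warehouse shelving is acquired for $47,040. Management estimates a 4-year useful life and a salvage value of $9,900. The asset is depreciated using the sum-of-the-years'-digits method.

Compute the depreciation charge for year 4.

Depreciable base = $47,040 − $9,900 = $37,140.
Sum of the years' digits = 4+3+2+1 = 10.
Year 1: $37,140 × 4/10 = $14,856. Book value $32,184.
Year 2: $37,140 × 3/10 = $11,142. Book value $21,042.
Year 3: $37,140 × 2/10 = $7,428. Book value $13,614.
Year 4: $37,140 × 1/10 = $3,714. Book value $9,900.

$3,714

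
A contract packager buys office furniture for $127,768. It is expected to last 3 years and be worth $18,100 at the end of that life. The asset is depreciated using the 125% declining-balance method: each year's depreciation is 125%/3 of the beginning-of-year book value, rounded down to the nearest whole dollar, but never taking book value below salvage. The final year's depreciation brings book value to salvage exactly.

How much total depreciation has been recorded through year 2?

Depreciable base = $127,768 − $18,100 = $109,668.
Year 1: ⌊$127,768 × 125%/3⌋ = $53,236. Book value $74,532.
Year 2: ⌊$74,532 × 125%/3⌋ = $31,055. Book value $43,477.
Accumulated through year 2 = $127,768 − $43,477 = $84,291.

$84,291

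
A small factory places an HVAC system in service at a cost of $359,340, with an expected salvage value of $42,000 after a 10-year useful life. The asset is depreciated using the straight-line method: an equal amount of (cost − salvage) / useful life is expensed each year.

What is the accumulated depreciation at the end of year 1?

Depreciable base = $359,340 − $42,000 = $317,340.
Annual expense = $317,340 / 10 = $31,734.
End of year 1: book value $327,606.
Accumulated through year 1 = $359,340 − $327,606 = $31,734.

$31,734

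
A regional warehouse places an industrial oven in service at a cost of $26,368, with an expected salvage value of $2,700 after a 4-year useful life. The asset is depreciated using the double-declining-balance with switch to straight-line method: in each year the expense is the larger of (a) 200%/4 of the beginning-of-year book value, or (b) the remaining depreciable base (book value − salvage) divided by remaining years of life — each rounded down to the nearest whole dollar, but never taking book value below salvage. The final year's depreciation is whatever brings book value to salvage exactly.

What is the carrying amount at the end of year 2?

$6,592

Depreciable base = $26,368 − $2,700 = $23,668.
Year 1: DB = ⌊$26,368 × 200%/4⌋ = $13,184; SL = ⌊$23,668/4⌋ = $5,917 → take DB $13,184. Book value $13,184.
Year 2: DB = ⌊$13,184 × 200%/4⌋ = $6,592; SL = ⌊$10,484/3⌋ = $3,494 → take DB $6,592. Book value $6,592.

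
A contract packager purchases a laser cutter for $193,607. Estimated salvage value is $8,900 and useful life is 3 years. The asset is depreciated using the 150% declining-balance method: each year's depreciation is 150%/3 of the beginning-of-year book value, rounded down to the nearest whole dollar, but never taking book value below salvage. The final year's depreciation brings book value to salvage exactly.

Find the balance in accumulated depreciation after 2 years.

Depreciable base = $193,607 − $8,900 = $184,707.
Year 1: ⌊$193,607 × 150%/3⌋ = $96,803. Book value $96,804.
Year 2: ⌊$96,804 × 150%/3⌋ = $48,402. Book value $48,402.
Accumulated through year 2 = $193,607 − $48,402 = $145,205.

$145,205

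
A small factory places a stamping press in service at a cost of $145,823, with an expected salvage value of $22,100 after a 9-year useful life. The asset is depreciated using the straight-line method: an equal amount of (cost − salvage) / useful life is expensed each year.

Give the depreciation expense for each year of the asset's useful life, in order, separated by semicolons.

$13,747; $13,747; $13,747; $13,747; $13,747; $13,747; $13,747; $13,747; $13,747

Depreciable base = $145,823 − $22,100 = $123,723.
Annual expense = $123,723 / 9 = $13,747.
End of year 1: book value $132,076.
End of year 2: book value $118,329.
End of year 3: book value $104,582.
End of year 4: book value $90,835.
End of year 5: book value $77,088.
End of year 6: book value $63,341.
End of year 7: book value $49,594.
End of year 8: book value $35,847.
End of year 9: book value $22,100.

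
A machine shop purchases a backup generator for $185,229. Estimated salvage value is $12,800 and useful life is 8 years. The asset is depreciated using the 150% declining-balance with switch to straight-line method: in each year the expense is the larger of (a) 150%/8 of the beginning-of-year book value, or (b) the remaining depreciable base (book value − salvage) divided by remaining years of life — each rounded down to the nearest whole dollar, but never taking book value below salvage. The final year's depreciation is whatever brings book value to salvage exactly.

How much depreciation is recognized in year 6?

$16,981

Depreciable base = $185,229 − $12,800 = $172,429.
Year 1: DB = ⌊$185,229 × 150%/8⌋ = $34,730; SL = ⌊$172,429/8⌋ = $21,553 → take DB $34,730. Book value $150,499.
Year 2: DB = ⌊$150,499 × 150%/8⌋ = $28,218; SL = ⌊$137,699/7⌋ = $19,671 → take DB $28,218. Book value $122,281.
Year 3: DB = ⌊$122,281 × 150%/8⌋ = $22,927; SL = ⌊$109,481/6⌋ = $18,246 → take DB $22,927. Book value $99,354.
Year 4: DB = ⌊$99,354 × 150%/8⌋ = $18,628; SL = ⌊$86,554/5⌋ = $17,310 → take DB $18,628. Book value $80,726.
Year 5: DB = ⌊$80,726 × 150%/8⌋ = $15,136; SL = ⌊$67,926/4⌋ = $16,981 → take SL $16,981. Book value $63,745.
Year 6: DB = ⌊$63,745 × 150%/8⌋ = $11,952; SL = ⌊$50,945/3⌋ = $16,981 → take SL $16,981. Book value $46,764.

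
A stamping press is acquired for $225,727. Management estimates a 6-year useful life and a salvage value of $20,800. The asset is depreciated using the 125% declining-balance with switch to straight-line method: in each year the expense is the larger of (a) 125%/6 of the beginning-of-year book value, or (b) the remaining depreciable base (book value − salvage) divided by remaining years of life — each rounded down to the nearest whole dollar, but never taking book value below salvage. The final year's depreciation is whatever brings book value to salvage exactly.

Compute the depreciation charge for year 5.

$30,168

Depreciable base = $225,727 − $20,800 = $204,927.
Year 1: DB = ⌊$225,727 × 125%/6⌋ = $47,026; SL = ⌊$204,927/6⌋ = $34,154 → take DB $47,026. Book value $178,701.
Year 2: DB = ⌊$178,701 × 125%/6⌋ = $37,229; SL = ⌊$157,901/5⌋ = $31,580 → take DB $37,229. Book value $141,472.
Year 3: DB = ⌊$141,472 × 125%/6⌋ = $29,473; SL = ⌊$120,672/4⌋ = $30,168 → take SL $30,168. Book value $111,304.
Year 4: DB = ⌊$111,304 × 125%/6⌋ = $23,188; SL = ⌊$90,504/3⌋ = $30,168 → take SL $30,168. Book value $81,136.
Year 5: DB = ⌊$81,136 × 125%/6⌋ = $16,903; SL = ⌊$60,336/2⌋ = $30,168 → take SL $30,168. Book value $50,968.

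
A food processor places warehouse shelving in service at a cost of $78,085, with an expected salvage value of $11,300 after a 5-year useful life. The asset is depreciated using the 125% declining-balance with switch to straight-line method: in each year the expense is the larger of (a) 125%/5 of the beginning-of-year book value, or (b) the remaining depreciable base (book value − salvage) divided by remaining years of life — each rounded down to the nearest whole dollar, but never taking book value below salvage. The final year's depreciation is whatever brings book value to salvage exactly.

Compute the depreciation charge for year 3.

$10,980

Depreciable base = $78,085 − $11,300 = $66,785.
Year 1: DB = ⌊$78,085 × 125%/5⌋ = $19,521; SL = ⌊$66,785/5⌋ = $13,357 → take DB $19,521. Book value $58,564.
Year 2: DB = ⌊$58,564 × 125%/5⌋ = $14,641; SL = ⌊$47,264/4⌋ = $11,816 → take DB $14,641. Book value $43,923.
Year 3: DB = ⌊$43,923 × 125%/5⌋ = $10,980; SL = ⌊$32,623/3⌋ = $10,874 → take DB $10,980. Book value $32,943.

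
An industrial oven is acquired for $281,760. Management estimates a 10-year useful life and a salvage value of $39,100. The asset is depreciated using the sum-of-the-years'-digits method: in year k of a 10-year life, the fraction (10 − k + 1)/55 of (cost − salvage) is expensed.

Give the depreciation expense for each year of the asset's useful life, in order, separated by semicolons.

Depreciable base = $281,760 − $39,100 = $242,660.
Sum of the years' digits = 10+9+8+7+6+5+4+3+2+1 = 55.
Year 1: $242,660 × 10/55 = $44,120. Book value $237,640.
Year 2: $242,660 × 9/55 = $39,708. Book value $197,932.
Year 3: $242,660 × 8/55 = $35,296. Book value $162,636.
Year 4: $242,660 × 7/55 = $30,884. Book value $131,752.
Year 5: $242,660 × 6/55 = $26,472. Book value $105,280.
Year 6: $242,660 × 5/55 = $22,060. Book value $83,220.
Year 7: $242,660 × 4/55 = $17,648. Book value $65,572.
Year 8: $242,660 × 3/55 = $13,236. Book value $52,336.
Year 9: $242,660 × 2/55 = $8,824. Book value $43,512.
Year 10: $242,660 × 1/55 = $4,412. Book value $39,100.

$44,120; $39,708; $35,296; $30,884; $26,472; $22,060; $17,648; $13,236; $8,824; $4,412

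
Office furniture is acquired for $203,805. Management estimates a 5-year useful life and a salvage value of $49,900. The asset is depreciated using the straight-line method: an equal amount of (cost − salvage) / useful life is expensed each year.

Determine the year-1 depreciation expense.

Depreciable base = $203,805 − $49,900 = $153,905.
Annual expense = $153,905 / 5 = $30,781.

$30,781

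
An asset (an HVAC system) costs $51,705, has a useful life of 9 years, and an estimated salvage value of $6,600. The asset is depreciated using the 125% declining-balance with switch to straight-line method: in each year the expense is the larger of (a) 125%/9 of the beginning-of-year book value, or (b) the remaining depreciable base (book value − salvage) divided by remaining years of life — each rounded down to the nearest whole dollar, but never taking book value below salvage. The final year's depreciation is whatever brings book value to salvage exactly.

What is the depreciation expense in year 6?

$4,366

Depreciable base = $51,705 − $6,600 = $45,105.
Year 1: DB = ⌊$51,705 × 125%/9⌋ = $7,181; SL = ⌊$45,105/9⌋ = $5,011 → take DB $7,181. Book value $44,524.
Year 2: DB = ⌊$44,524 × 125%/9⌋ = $6,183; SL = ⌊$37,924/8⌋ = $4,740 → take DB $6,183. Book value $38,341.
Year 3: DB = ⌊$38,341 × 125%/9⌋ = $5,325; SL = ⌊$31,741/7⌋ = $4,534 → take DB $5,325. Book value $33,016.
Year 4: DB = ⌊$33,016 × 125%/9⌋ = $4,585; SL = ⌊$26,416/6⌋ = $4,402 → take DB $4,585. Book value $28,431.
Year 5: DB = ⌊$28,431 × 125%/9⌋ = $3,948; SL = ⌊$21,831/5⌋ = $4,366 → take SL $4,366. Book value $24,065.
Year 6: DB = ⌊$24,065 × 125%/9⌋ = $3,342; SL = ⌊$17,465/4⌋ = $4,366 → take SL $4,366. Book value $19,699.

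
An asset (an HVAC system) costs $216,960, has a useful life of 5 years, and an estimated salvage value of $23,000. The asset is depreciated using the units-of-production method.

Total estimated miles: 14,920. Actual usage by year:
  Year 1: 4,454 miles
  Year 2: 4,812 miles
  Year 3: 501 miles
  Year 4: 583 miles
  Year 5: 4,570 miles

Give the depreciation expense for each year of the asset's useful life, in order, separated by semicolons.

Depreciable base = $216,960 − $23,000 = $193,960.
Rate = $193,960 / 14,920 miles = $13 per mile.
Year 1: 4,454 × $13 = $57,902. Book value $159,058.
Year 2: 4,812 × $13 = $62,556. Book value $96,502.
Year 3: 501 × $13 = $6,513. Book value $89,989.
Year 4: 583 × $13 = $7,579. Book value $82,410.
Year 5: 4,570 × $13 = $59,410. Book value $23,000.

$57,902; $62,556; $6,513; $7,579; $59,410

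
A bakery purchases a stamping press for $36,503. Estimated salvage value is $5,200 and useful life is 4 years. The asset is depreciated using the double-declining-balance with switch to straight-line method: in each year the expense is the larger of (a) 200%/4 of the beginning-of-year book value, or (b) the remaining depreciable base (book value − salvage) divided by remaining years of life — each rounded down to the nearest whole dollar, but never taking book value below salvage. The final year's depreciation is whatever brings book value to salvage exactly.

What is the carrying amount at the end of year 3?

Depreciable base = $36,503 − $5,200 = $31,303.
Year 1: DB = ⌊$36,503 × 200%/4⌋ = $18,251; SL = ⌊$31,303/4⌋ = $7,825 → take DB $18,251. Book value $18,252.
Year 2: DB = ⌊$18,252 × 200%/4⌋ = $9,126; SL = ⌊$13,052/3⌋ = $4,350 → take DB $9,126. Book value $9,126.
Year 3: DB = ⌊$9,126 × 200%/4⌋ = $4,563; SL = ⌊$3,926/2⌋ = $1,963 → take DB $4,563, capped at $3,926. Book value $5,200.

$5,200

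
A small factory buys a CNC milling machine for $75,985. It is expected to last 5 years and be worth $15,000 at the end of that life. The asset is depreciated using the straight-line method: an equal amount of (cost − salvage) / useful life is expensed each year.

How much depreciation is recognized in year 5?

Depreciable base = $75,985 − $15,000 = $60,985.
Annual expense = $60,985 / 5 = $12,197.

$12,197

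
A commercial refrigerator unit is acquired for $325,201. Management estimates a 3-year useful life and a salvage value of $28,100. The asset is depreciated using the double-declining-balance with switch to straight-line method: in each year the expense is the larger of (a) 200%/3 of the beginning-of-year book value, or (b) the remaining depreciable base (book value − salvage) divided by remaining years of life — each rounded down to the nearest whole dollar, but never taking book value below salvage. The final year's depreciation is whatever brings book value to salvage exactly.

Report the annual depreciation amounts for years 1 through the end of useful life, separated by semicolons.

$216,800; $72,267; $8,034

Depreciable base = $325,201 − $28,100 = $297,101.
Year 1: DB = ⌊$325,201 × 200%/3⌋ = $216,800; SL = ⌊$297,101/3⌋ = $99,033 → take DB $216,800. Book value $108,401.
Year 2: DB = ⌊$108,401 × 200%/3⌋ = $72,267; SL = ⌊$80,301/2⌋ = $40,150 → take DB $72,267. Book value $36,134.
Year 3 (final): $36,134 − $28,100 = $8,034. Book value $28,100.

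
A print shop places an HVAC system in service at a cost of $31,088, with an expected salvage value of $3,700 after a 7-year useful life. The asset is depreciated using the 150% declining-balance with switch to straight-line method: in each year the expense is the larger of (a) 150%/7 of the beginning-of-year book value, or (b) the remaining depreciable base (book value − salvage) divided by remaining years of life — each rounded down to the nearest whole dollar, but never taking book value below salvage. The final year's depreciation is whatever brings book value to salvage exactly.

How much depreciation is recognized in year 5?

$2,716

Depreciable base = $31,088 − $3,700 = $27,388.
Year 1: DB = ⌊$31,088 × 150%/7⌋ = $6,661; SL = ⌊$27,388/7⌋ = $3,912 → take DB $6,661. Book value $24,427.
Year 2: DB = ⌊$24,427 × 150%/7⌋ = $5,234; SL = ⌊$20,727/6⌋ = $3,454 → take DB $5,234. Book value $19,193.
Year 3: DB = ⌊$19,193 × 150%/7⌋ = $4,112; SL = ⌊$15,493/5⌋ = $3,098 → take DB $4,112. Book value $15,081.
Year 4: DB = ⌊$15,081 × 150%/7⌋ = $3,231; SL = ⌊$11,381/4⌋ = $2,845 → take DB $3,231. Book value $11,850.
Year 5: DB = ⌊$11,850 × 150%/7⌋ = $2,539; SL = ⌊$8,150/3⌋ = $2,716 → take SL $2,716. Book value $9,134.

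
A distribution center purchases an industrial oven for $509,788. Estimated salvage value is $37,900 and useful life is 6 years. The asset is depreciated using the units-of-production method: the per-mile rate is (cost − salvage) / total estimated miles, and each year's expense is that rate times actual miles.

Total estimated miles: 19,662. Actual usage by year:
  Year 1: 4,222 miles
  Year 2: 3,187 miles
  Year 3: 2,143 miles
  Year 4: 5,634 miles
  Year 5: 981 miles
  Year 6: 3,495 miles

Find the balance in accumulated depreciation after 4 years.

Depreciable base = $509,788 − $37,900 = $471,888.
Rate = $471,888 / 19,662 miles = $24 per mile.
Year 1: 4,222 × $24 = $101,328. Book value $408,460.
Year 2: 3,187 × $24 = $76,488. Book value $331,972.
Year 3: 2,143 × $24 = $51,432. Book value $280,540.
Year 4: 5,634 × $24 = $135,216. Book value $145,324.
Accumulated through year 4 = $509,788 − $145,324 = $364,464.

$364,464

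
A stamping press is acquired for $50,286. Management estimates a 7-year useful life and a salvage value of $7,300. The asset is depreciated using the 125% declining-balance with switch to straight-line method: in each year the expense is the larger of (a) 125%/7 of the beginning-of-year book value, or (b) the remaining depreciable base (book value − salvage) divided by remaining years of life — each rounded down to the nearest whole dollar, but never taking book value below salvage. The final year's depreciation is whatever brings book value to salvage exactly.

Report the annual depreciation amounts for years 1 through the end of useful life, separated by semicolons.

$8,979; $7,376; $6,059; $5,143; $5,143; $5,143; $5,143

Depreciable base = $50,286 − $7,300 = $42,986.
Year 1: DB = ⌊$50,286 × 125%/7⌋ = $8,979; SL = ⌊$42,986/7⌋ = $6,140 → take DB $8,979. Book value $41,307.
Year 2: DB = ⌊$41,307 × 125%/7⌋ = $7,376; SL = ⌊$34,007/6⌋ = $5,667 → take DB $7,376. Book value $33,931.
Year 3: DB = ⌊$33,931 × 125%/7⌋ = $6,059; SL = ⌊$26,631/5⌋ = $5,326 → take DB $6,059. Book value $27,872.
Year 4: DB = ⌊$27,872 × 125%/7⌋ = $4,977; SL = ⌊$20,572/4⌋ = $5,143 → take SL $5,143. Book value $22,729.
Year 5: DB = ⌊$22,729 × 125%/7⌋ = $4,058; SL = ⌊$15,429/3⌋ = $5,143 → take SL $5,143. Book value $17,586.
Year 6: DB = ⌊$17,586 × 125%/7⌋ = $3,140; SL = ⌊$10,286/2⌋ = $5,143 → take SL $5,143. Book value $12,443.
Year 7 (final): $12,443 − $7,300 = $5,143. Book value $7,300.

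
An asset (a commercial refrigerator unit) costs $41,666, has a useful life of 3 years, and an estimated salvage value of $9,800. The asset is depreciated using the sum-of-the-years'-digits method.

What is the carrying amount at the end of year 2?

$15,111

Depreciable base = $41,666 − $9,800 = $31,866.
Sum of the years' digits = 3+2+1 = 6.
Year 1: $31,866 × 3/6 = $15,933. Book value $25,733.
Year 2: $31,866 × 2/6 = $10,622. Book value $15,111.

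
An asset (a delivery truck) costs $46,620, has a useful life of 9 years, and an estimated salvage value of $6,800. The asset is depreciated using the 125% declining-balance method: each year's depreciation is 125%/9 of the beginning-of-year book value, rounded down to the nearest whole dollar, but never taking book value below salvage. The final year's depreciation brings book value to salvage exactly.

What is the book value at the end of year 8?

$14,097

Depreciable base = $46,620 − $6,800 = $39,820.
Year 1: ⌊$46,620 × 125%/9⌋ = $6,475. Book value $40,145.
Year 2: ⌊$40,145 × 125%/9⌋ = $5,575. Book value $34,570.
Year 3: ⌊$34,570 × 125%/9⌋ = $4,801. Book value $29,769.
Year 4: ⌊$29,769 × 125%/9⌋ = $4,134. Book value $25,635.
Year 5: ⌊$25,635 × 125%/9⌋ = $3,560. Book value $22,075.
Year 6: ⌊$22,075 × 125%/9⌋ = $3,065. Book value $19,010.
Year 7: ⌊$19,010 × 125%/9⌋ = $2,640. Book value $16,370.
Year 8: ⌊$16,370 × 125%/9⌋ = $2,273. Book value $14,097.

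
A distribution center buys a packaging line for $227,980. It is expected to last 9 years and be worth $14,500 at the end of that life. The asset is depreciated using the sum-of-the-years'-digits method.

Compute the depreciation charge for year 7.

Depreciable base = $227,980 − $14,500 = $213,480.
Sum of the years' digits = 9+8+7+6+5+4+3+2+1 = 45.
Year 1: $213,480 × 9/45 = $42,696. Book value $185,284.
Year 2: $213,480 × 8/45 = $37,952. Book value $147,332.
Year 3: $213,480 × 7/45 = $33,208. Book value $114,124.
Year 4: $213,480 × 6/45 = $28,464. Book value $85,660.
Year 5: $213,480 × 5/45 = $23,720. Book value $61,940.
Year 6: $213,480 × 4/45 = $18,976. Book value $42,964.
Year 7: $213,480 × 3/45 = $14,232. Book value $28,732.

$14,232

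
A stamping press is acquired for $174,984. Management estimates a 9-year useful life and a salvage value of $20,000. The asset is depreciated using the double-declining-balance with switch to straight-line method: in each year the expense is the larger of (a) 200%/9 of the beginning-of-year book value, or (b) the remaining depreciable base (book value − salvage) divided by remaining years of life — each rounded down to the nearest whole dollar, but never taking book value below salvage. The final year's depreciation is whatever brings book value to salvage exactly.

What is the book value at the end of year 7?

Depreciable base = $174,984 − $20,000 = $154,984.
Year 1: DB = ⌊$174,984 × 200%/9⌋ = $38,885; SL = ⌊$154,984/9⌋ = $17,220 → take DB $38,885. Book value $136,099.
Year 2: DB = ⌊$136,099 × 200%/9⌋ = $30,244; SL = ⌊$116,099/8⌋ = $14,512 → take DB $30,244. Book value $105,855.
Year 3: DB = ⌊$105,855 × 200%/9⌋ = $23,523; SL = ⌊$85,855/7⌋ = $12,265 → take DB $23,523. Book value $82,332.
Year 4: DB = ⌊$82,332 × 200%/9⌋ = $18,296; SL = ⌊$62,332/6⌋ = $10,388 → take DB $18,296. Book value $64,036.
Year 5: DB = ⌊$64,036 × 200%/9⌋ = $14,230; SL = ⌊$44,036/5⌋ = $8,807 → take DB $14,230. Book value $49,806.
Year 6: DB = ⌊$49,806 × 200%/9⌋ = $11,068; SL = ⌊$29,806/4⌋ = $7,451 → take DB $11,068. Book value $38,738.
Year 7: DB = ⌊$38,738 × 200%/9⌋ = $8,608; SL = ⌊$18,738/3⌋ = $6,246 → take DB $8,608. Book value $30,130.

$30,130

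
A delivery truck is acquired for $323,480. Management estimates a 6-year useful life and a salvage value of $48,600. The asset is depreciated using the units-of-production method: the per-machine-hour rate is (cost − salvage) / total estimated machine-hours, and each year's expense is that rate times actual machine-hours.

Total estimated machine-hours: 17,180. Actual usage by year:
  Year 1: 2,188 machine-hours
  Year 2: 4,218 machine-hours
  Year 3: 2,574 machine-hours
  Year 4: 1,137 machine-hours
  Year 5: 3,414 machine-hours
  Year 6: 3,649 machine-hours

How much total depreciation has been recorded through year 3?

$143,680

Depreciable base = $323,480 − $48,600 = $274,880.
Rate = $274,880 / 17,180 machine-hours = $16 per machine-hour.
Year 1: 2,188 × $16 = $35,008. Book value $288,472.
Year 2: 4,218 × $16 = $67,488. Book value $220,984.
Year 3: 2,574 × $16 = $41,184. Book value $179,800.
Accumulated through year 3 = $323,480 − $179,800 = $143,680.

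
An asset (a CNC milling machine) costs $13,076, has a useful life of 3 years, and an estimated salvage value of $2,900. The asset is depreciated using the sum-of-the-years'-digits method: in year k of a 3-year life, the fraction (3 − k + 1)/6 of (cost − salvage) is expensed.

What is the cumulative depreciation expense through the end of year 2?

$8,480

Depreciable base = $13,076 − $2,900 = $10,176.
Sum of the years' digits = 3+2+1 = 6.
Year 1: $10,176 × 3/6 = $5,088. Book value $7,988.
Year 2: $10,176 × 2/6 = $3,392. Book value $4,596.
Accumulated through year 2 = $13,076 − $4,596 = $8,480.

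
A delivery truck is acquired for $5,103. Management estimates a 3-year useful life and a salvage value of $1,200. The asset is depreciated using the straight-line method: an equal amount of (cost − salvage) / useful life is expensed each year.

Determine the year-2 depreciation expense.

$1,301

Depreciable base = $5,103 − $1,200 = $3,903.
Annual expense = $3,903 / 3 = $1,301.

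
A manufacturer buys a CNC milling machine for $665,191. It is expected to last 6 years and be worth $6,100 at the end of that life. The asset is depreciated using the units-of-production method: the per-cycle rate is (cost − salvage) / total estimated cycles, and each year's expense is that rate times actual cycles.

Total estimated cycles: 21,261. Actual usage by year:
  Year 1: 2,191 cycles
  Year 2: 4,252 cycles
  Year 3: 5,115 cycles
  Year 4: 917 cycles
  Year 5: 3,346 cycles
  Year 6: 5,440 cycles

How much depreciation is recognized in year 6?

Depreciable base = $665,191 − $6,100 = $659,091.
Rate = $659,091 / 21,261 cycles = $31 per cycle.
Year 1: 2,191 × $31 = $67,921. Book value $597,270.
Year 2: 4,252 × $31 = $131,812. Book value $465,458.
Year 3: 5,115 × $31 = $158,565. Book value $306,893.
Year 4: 917 × $31 = $28,427. Book value $278,466.
Year 5: 3,346 × $31 = $103,726. Book value $174,740.
Year 6: 5,440 × $31 = $168,640. Book value $6,100.

$168,640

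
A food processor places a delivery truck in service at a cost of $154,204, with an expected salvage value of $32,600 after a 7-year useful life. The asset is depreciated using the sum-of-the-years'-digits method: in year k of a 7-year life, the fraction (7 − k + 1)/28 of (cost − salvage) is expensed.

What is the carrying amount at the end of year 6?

Depreciable base = $154,204 − $32,600 = $121,604.
Sum of the years' digits = 7+6+5+4+3+2+1 = 28.
Year 1: $121,604 × 7/28 = $30,401. Book value $123,803.
Year 2: $121,604 × 6/28 = $26,058. Book value $97,745.
Year 3: $121,604 × 5/28 = $21,715. Book value $76,030.
Year 4: $121,604 × 4/28 = $17,372. Book value $58,658.
Year 5: $121,604 × 3/28 = $13,029. Book value $45,629.
Year 6: $121,604 × 2/28 = $8,686. Book value $36,943.

$36,943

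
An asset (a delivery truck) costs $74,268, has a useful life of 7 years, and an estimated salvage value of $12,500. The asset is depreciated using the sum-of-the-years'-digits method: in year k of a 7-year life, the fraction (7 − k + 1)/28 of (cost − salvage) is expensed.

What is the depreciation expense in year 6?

$4,412

Depreciable base = $74,268 − $12,500 = $61,768.
Sum of the years' digits = 7+6+5+4+3+2+1 = 28.
Year 1: $61,768 × 7/28 = $15,442. Book value $58,826.
Year 2: $61,768 × 6/28 = $13,236. Book value $45,590.
Year 3: $61,768 × 5/28 = $11,030. Book value $34,560.
Year 4: $61,768 × 4/28 = $8,824. Book value $25,736.
Year 5: $61,768 × 3/28 = $6,618. Book value $19,118.
Year 6: $61,768 × 2/28 = $4,412. Book value $14,706.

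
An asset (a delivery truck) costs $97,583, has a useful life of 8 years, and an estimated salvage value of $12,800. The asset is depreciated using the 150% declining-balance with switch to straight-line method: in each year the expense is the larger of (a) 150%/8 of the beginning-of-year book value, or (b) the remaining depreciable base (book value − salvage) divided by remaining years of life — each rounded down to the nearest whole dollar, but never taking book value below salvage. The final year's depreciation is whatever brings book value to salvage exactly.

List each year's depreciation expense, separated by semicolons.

$18,296; $14,866; $12,078; $9,814; $7,974; $7,251; $7,252; $7,252

Depreciable base = $97,583 − $12,800 = $84,783.
Year 1: DB = ⌊$97,583 × 150%/8⌋ = $18,296; SL = ⌊$84,783/8⌋ = $10,597 → take DB $18,296. Book value $79,287.
Year 2: DB = ⌊$79,287 × 150%/8⌋ = $14,866; SL = ⌊$66,487/7⌋ = $9,498 → take DB $14,866. Book value $64,421.
Year 3: DB = ⌊$64,421 × 150%/8⌋ = $12,078; SL = ⌊$51,621/6⌋ = $8,603 → take DB $12,078. Book value $52,343.
Year 4: DB = ⌊$52,343 × 150%/8⌋ = $9,814; SL = ⌊$39,543/5⌋ = $7,908 → take DB $9,814. Book value $42,529.
Year 5: DB = ⌊$42,529 × 150%/8⌋ = $7,974; SL = ⌊$29,729/4⌋ = $7,432 → take DB $7,974. Book value $34,555.
Year 6: DB = ⌊$34,555 × 150%/8⌋ = $6,479; SL = ⌊$21,755/3⌋ = $7,251 → take SL $7,251. Book value $27,304.
Year 7: DB = ⌊$27,304 × 150%/8⌋ = $5,119; SL = ⌊$14,504/2⌋ = $7,252 → take SL $7,252. Book value $20,052.
Year 8 (final): $20,052 − $12,800 = $7,252. Book value $12,800.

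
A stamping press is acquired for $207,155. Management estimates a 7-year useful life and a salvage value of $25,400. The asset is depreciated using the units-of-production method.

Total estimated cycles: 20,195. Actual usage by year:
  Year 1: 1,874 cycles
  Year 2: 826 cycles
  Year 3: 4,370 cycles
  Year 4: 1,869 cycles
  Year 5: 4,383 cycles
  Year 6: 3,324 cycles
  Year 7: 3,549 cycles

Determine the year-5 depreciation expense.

$39,447

Depreciable base = $207,155 − $25,400 = $181,755.
Rate = $181,755 / 20,195 cycles = $9 per cycle.
Year 1: 1,874 × $9 = $16,866. Book value $190,289.
Year 2: 826 × $9 = $7,434. Book value $182,855.
Year 3: 4,370 × $9 = $39,330. Book value $143,525.
Year 4: 1,869 × $9 = $16,821. Book value $126,704.
Year 5: 4,383 × $9 = $39,447. Book value $87,257.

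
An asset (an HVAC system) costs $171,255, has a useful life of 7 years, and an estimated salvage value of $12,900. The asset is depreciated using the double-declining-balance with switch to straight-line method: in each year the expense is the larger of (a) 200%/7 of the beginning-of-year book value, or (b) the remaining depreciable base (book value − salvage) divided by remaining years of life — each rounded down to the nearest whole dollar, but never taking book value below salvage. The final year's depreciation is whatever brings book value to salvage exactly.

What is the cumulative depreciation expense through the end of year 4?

$126,675

Depreciable base = $171,255 − $12,900 = $158,355.
Year 1: DB = ⌊$171,255 × 200%/7⌋ = $48,930; SL = ⌊$158,355/7⌋ = $22,622 → take DB $48,930. Book value $122,325.
Year 2: DB = ⌊$122,325 × 200%/7⌋ = $34,950; SL = ⌊$109,425/6⌋ = $18,237 → take DB $34,950. Book value $87,375.
Year 3: DB = ⌊$87,375 × 200%/7⌋ = $24,964; SL = ⌊$74,475/5⌋ = $14,895 → take DB $24,964. Book value $62,411.
Year 4: DB = ⌊$62,411 × 200%/7⌋ = $17,831; SL = ⌊$49,511/4⌋ = $12,377 → take DB $17,831. Book value $44,580.
Accumulated through year 4 = $171,255 − $44,580 = $126,675.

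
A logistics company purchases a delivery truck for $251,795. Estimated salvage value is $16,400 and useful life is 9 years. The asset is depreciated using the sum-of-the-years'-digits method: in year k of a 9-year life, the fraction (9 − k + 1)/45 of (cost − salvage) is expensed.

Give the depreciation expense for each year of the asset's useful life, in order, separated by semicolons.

$47,079; $41,848; $36,617; $31,386; $26,155; $20,924; $15,693; $10,462; $5,231

Depreciable base = $251,795 − $16,400 = $235,395.
Sum of the years' digits = 9+8+7+6+5+4+3+2+1 = 45.
Year 1: $235,395 × 9/45 = $47,079. Book value $204,716.
Year 2: $235,395 × 8/45 = $41,848. Book value $162,868.
Year 3: $235,395 × 7/45 = $36,617. Book value $126,251.
Year 4: $235,395 × 6/45 = $31,386. Book value $94,865.
Year 5: $235,395 × 5/45 = $26,155. Book value $68,710.
Year 6: $235,395 × 4/45 = $20,924. Book value $47,786.
Year 7: $235,395 × 3/45 = $15,693. Book value $32,093.
Year 8: $235,395 × 2/45 = $10,462. Book value $21,631.
Year 9: $235,395 × 1/45 = $5,231. Book value $16,400.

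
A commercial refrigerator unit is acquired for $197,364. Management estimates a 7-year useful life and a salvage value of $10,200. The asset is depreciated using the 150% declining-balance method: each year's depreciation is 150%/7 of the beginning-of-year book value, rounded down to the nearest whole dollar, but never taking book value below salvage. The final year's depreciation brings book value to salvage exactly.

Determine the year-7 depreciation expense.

Depreciable base = $197,364 − $10,200 = $187,164.
Year 1: ⌊$197,364 × 150%/7⌋ = $42,292. Book value $155,072.
Year 2: ⌊$155,072 × 150%/7⌋ = $33,229. Book value $121,843.
Year 3: ⌊$121,843 × 150%/7⌋ = $26,109. Book value $95,734.
Year 4: ⌊$95,734 × 150%/7⌋ = $20,514. Book value $75,220.
Year 5: ⌊$75,220 × 150%/7⌋ = $16,118. Book value $59,102.
Year 6: ⌊$59,102 × 150%/7⌋ = $12,664. Book value $46,438.
Year 7 (final): $46,438 − $10,200 = $36,238. Book value $10,200.

$36,238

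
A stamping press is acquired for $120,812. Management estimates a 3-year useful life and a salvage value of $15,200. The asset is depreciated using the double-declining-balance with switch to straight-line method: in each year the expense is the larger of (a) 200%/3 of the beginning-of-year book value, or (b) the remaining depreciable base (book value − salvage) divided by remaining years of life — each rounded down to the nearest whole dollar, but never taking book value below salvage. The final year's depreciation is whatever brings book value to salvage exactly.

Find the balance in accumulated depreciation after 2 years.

$105,612

Depreciable base = $120,812 − $15,200 = $105,612.
Year 1: DB = ⌊$120,812 × 200%/3⌋ = $80,541; SL = ⌊$105,612/3⌋ = $35,204 → take DB $80,541. Book value $40,271.
Year 2: DB = ⌊$40,271 × 200%/3⌋ = $26,847; SL = ⌊$25,071/2⌋ = $12,535 → take DB $26,847, capped at $25,071. Book value $15,200.
Accumulated through year 2 = $120,812 − $15,200 = $105,612.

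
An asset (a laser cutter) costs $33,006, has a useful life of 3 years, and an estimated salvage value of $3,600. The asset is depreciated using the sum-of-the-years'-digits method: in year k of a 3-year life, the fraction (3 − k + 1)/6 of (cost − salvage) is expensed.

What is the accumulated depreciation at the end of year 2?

Depreciable base = $33,006 − $3,600 = $29,406.
Sum of the years' digits = 3+2+1 = 6.
Year 1: $29,406 × 3/6 = $14,703. Book value $18,303.
Year 2: $29,406 × 2/6 = $9,802. Book value $8,501.
Accumulated through year 2 = $33,006 − $8,501 = $24,505.

$24,505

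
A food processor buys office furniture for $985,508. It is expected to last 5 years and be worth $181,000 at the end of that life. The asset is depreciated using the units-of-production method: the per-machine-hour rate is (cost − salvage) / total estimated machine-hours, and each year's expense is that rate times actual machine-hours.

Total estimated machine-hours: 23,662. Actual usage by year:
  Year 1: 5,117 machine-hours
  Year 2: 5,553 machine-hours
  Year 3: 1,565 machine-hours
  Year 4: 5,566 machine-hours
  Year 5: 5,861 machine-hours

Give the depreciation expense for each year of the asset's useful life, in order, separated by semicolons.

$173,978; $188,802; $53,210; $189,244; $199,274

Depreciable base = $985,508 − $181,000 = $804,508.
Rate = $804,508 / 23,662 machine-hours = $34 per machine-hour.
Year 1: 5,117 × $34 = $173,978. Book value $811,530.
Year 2: 5,553 × $34 = $188,802. Book value $622,728.
Year 3: 1,565 × $34 = $53,210. Book value $569,518.
Year 4: 5,566 × $34 = $189,244. Book value $380,274.
Year 5: 5,861 × $34 = $199,274. Book value $181,000.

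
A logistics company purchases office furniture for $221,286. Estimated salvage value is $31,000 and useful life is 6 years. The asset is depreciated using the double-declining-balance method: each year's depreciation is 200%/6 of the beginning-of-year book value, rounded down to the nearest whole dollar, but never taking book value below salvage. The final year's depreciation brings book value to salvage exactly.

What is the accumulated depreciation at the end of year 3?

$155,719

Depreciable base = $221,286 − $31,000 = $190,286.
Year 1: ⌊$221,286 × 200%/6⌋ = $73,762. Book value $147,524.
Year 2: ⌊$147,524 × 200%/6⌋ = $49,174. Book value $98,350.
Year 3: ⌊$98,350 × 200%/6⌋ = $32,783. Book value $65,567.
Accumulated through year 3 = $221,286 − $65,567 = $155,719.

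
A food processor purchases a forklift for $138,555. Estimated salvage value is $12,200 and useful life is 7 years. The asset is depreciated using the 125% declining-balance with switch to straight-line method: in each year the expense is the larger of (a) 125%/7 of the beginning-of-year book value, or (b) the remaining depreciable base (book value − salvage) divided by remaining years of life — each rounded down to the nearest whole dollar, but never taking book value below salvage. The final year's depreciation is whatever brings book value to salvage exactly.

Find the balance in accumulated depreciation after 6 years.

$110,205

Depreciable base = $138,555 − $12,200 = $126,355.
Year 1: DB = ⌊$138,555 × 125%/7⌋ = $24,741; SL = ⌊$126,355/7⌋ = $18,050 → take DB $24,741. Book value $113,814.
Year 2: DB = ⌊$113,814 × 125%/7⌋ = $20,323; SL = ⌊$101,614/6⌋ = $16,935 → take DB $20,323. Book value $93,491.
Year 3: DB = ⌊$93,491 × 125%/7⌋ = $16,694; SL = ⌊$81,291/5⌋ = $16,258 → take DB $16,694. Book value $76,797.
Year 4: DB = ⌊$76,797 × 125%/7⌋ = $13,713; SL = ⌊$64,597/4⌋ = $16,149 → take SL $16,149. Book value $60,648.
Year 5: DB = ⌊$60,648 × 125%/7⌋ = $10,830; SL = ⌊$48,448/3⌋ = $16,149 → take SL $16,149. Book value $44,499.
Year 6: DB = ⌊$44,499 × 125%/7⌋ = $7,946; SL = ⌊$32,299/2⌋ = $16,149 → take SL $16,149. Book value $28,350.
Accumulated through year 6 = $138,555 − $28,350 = $110,205.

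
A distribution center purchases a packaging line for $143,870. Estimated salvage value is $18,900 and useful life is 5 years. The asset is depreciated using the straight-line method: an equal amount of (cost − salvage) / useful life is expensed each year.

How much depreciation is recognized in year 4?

$24,994

Depreciable base = $143,870 − $18,900 = $124,970.
Annual expense = $124,970 / 5 = $24,994.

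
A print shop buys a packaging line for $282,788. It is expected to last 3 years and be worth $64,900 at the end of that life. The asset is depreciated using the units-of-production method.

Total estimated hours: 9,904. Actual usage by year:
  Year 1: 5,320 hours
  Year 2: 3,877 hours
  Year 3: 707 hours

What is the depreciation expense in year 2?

Depreciable base = $282,788 − $64,900 = $217,888.
Rate = $217,888 / 9,904 hours = $22 per hour.
Year 1: 5,320 × $22 = $117,040. Book value $165,748.
Year 2: 3,877 × $22 = $85,294. Book value $80,454.

$85,294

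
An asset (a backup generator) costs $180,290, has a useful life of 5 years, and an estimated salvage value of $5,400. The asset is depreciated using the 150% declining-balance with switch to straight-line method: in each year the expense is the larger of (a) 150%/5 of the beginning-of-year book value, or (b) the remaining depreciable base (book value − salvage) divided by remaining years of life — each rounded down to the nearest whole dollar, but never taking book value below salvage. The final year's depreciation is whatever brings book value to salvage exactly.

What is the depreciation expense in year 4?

Depreciable base = $180,290 − $5,400 = $174,890.
Year 1: DB = ⌊$180,290 × 150%/5⌋ = $54,087; SL = ⌊$174,890/5⌋ = $34,978 → take DB $54,087. Book value $126,203.
Year 2: DB = ⌊$126,203 × 150%/5⌋ = $37,860; SL = ⌊$120,803/4⌋ = $30,200 → take DB $37,860. Book value $88,343.
Year 3: DB = ⌊$88,343 × 150%/5⌋ = $26,502; SL = ⌊$82,943/3⌋ = $27,647 → take SL $27,647. Book value $60,696.
Year 4: DB = ⌊$60,696 × 150%/5⌋ = $18,208; SL = ⌊$55,296/2⌋ = $27,648 → take SL $27,648. Book value $33,048.

$27,648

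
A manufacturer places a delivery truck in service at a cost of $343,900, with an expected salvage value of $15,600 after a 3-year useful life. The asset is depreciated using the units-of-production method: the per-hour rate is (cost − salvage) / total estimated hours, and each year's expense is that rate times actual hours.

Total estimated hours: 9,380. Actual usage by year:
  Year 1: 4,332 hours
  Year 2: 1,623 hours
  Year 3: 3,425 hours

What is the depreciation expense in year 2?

$56,805

Depreciable base = $343,900 − $15,600 = $328,300.
Rate = $328,300 / 9,380 hours = $35 per hour.
Year 1: 4,332 × $35 = $151,620. Book value $192,280.
Year 2: 1,623 × $35 = $56,805. Book value $135,475.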